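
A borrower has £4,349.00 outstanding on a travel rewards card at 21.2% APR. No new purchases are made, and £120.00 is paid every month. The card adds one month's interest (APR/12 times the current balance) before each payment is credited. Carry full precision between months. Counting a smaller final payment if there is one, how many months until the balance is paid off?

59 months

Monthly rate r = 21.2%/12 = 1.76667% = 0.0176667.
Recurrence: B ← B·(1+r) − £120.00.
Month 1: interest £76.83; balance after payment £4,305.83.
Month 2: interest £76.07; balance after payment £4,261.90.
Closed form: n = −ln(1 − rB₀/P)/ln(1+r) = −ln(0.35973)/ln(1.01767) ≈ 58.381, so the balance reaches zero during payment 59.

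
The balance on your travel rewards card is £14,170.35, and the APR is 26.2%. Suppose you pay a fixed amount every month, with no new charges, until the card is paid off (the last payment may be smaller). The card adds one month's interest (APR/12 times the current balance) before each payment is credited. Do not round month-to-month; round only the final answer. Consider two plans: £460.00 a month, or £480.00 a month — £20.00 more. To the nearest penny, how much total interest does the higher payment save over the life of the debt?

£791.78

Monthly rate r = 26.2%/12 = 2.18333% = 0.0218333.
At £460.00/mo: n = ⌈−ln(1 − rB₀/P)/ln(1+r)⌉ = 52 payments (last £320.26); total interest = total paid − £14,170.35 = £9,609.91.
At £480.00/mo: 48 payments (last £428.48); total interest £8,818.13.
Interest saved = £9,609.91 − £8,818.13 = £791.78.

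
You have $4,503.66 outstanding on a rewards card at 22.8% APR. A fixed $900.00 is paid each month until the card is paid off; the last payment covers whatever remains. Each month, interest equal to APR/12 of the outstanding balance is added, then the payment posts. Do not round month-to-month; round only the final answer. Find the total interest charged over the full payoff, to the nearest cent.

$275.34

Monthly rate r = 22.8%/12 = 1.9% = 0.019.
Payoff takes n = ⌈−ln(1 − rB₀/P)/ln(1+r)⌉ = ⌈5.308⌉ = 6 payments; the last is $279.00.
Total paid = 5·$900.00 + $279.00 = $4,779.00.
Total interest = total paid − principal = $4,779.00 − $4,503.66 = $275.34.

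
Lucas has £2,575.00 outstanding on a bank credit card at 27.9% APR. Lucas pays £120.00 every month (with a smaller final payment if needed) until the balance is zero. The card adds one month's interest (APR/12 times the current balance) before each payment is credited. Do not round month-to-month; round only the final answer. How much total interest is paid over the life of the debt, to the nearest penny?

Monthly rate r = 27.9%/12 = 2.325% = 0.02325.
Payoff takes n = ⌈−ln(1 − rB₀/P)/ln(1+r)⌉ = ⌈30.063⌉ = 31 payments; the last is £7.64.
Total paid = 30·£120.00 + £7.64 = £3,607.64.
Total interest = total paid − principal = £3,607.64 − £2,575.00 = £1,032.64.

£1,032.64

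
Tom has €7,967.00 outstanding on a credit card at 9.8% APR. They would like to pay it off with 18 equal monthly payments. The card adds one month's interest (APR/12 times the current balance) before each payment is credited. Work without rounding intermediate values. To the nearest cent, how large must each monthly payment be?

Monthly rate r = 9.8%/12 = 0.816667% = 0.00816667.
Level-payment amortization: P = B₀·r / (1 − (1+r)^(−n)) = 7967.00·0.00816667 / (1 − 1.00817^(−18)).
Denominator 1 − (1+r)^(−18) = 0.136190481.
P = 65.0638 / 0.136190481 ≈ 477.74.

€477.74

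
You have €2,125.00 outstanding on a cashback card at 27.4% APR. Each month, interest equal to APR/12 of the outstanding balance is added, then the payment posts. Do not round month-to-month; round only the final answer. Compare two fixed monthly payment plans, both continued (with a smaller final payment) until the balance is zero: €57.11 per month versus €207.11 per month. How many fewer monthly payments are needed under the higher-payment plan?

Monthly rate r = 27.4%/12 = 2.28333% = 0.0228333.
At €57.11/mo: n = ⌈−ln(1 − rB₀/P)/ln(1+r)⌉ = 84 payments (last €52.22); total interest = total paid − €2,125.00 = €2,667.35.
At €207.11/mo: 12 payments (last €170.89); total interest €324.10.
Payments saved = 84 − 12 = 72.

72 fewer payments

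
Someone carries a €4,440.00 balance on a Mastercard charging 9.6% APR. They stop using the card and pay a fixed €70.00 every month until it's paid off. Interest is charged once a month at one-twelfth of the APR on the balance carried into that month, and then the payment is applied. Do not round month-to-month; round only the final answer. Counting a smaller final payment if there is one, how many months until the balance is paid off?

89 payments

Monthly rate r = 9.6%/12 = 0.8% = 0.008.
Recurrence: B ← B·(1+r) − €70.00.
Month 1: interest €35.52; balance after payment €4,405.52.
Month 2: interest €35.24; balance after payment €4,370.76.
Closed form: n = −ln(1 − rB₀/P)/ln(1+r) = −ln(0.49257)/ln(1.008) ≈ 88.868, so the balance reaches zero during payment 89.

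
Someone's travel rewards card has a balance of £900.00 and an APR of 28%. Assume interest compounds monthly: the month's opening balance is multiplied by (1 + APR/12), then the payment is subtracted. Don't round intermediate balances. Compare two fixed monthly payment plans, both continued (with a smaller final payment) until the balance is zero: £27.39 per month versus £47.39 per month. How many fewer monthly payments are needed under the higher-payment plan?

Monthly rate r = 28%/12 = 2.33333% = 0.0233333.
At £27.39/mo: n = ⌈−ln(1 − rB₀/P)/ln(1+r)⌉ = 64 payments (last £2.80); total interest = total paid − £900.00 = £828.37.
At £47.39/mo: 26 payments (last £18.20); total interest £302.95.
Payments saved = 64 − 26 = 38.

38 fewer payments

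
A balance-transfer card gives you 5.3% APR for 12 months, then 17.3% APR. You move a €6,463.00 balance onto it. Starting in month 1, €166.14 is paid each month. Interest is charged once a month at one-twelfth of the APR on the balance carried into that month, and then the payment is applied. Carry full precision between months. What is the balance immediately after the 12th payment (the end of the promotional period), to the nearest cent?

€4,771.15

Promo months 1–12 at r₀ = 5.3%/12 = 0.00441667; months 13+ at r₁ = 17.3%/12 = 0.0144167.
After month 12: iterate B ← B·(1+r₀) − €166.14 for 12 months → €4,771.15.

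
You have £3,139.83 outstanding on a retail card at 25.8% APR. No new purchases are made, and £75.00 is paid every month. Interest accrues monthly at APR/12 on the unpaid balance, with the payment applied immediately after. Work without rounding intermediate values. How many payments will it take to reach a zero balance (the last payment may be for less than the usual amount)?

109 payments

Monthly rate r = 25.8%/12 = 2.15% = 0.0215.
Recurrence: B ← B·(1+r) − £75.00.
Month 1: interest £67.51; balance after payment £3,132.34.
Month 2: interest £67.35; balance after payment £3,124.68.
Closed form: n = −ln(1 − rB₀/P)/ln(1+r) = −ln(0.099915)/ln(1.0215) ≈ 108.284, so the balance reaches zero during payment 109.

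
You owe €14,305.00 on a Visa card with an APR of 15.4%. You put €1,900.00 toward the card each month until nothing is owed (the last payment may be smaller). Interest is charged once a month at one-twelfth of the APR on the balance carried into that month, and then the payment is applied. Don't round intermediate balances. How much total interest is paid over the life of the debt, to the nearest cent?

Monthly rate r = 15.4%/12 = 1.28333% = 0.0128333.
Payoff takes n = ⌈−ln(1 − rB₀/P)/ln(1+r)⌉ = ⌈7.969⌉ = 8 payments; the last is €1,840.79.
Total paid = 7·€1,900.00 + €1,840.79 = €15,140.79.
Total interest = total paid − principal = €15,140.79 − €14,305.00 = €835.79.

€835.79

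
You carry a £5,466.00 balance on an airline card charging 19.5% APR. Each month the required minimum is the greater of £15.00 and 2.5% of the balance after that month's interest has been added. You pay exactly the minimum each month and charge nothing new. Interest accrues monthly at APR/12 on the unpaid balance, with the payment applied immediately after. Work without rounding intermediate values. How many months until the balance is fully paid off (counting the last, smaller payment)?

Monthly rate r = 19.5%/12 = 1.625% = 0.01625.
While 2.5% of the post-interest balance exceeds £15.00, each month B ← (B·(1+r))·(1 − 0.025), i.e. B shrinks by the factor (1+r)·0.975 = 0.99084.
This holds for months 1–242. Entering month 243 the balance is £590.09; 2.5% of the post-interest balance is now below £15.00, so the flat £15.00 minimum applies from here.
From month 243 a fixed £15.00 at rate r clears £590.09 in 64 more payments. Total: 242 + 64 = 306 months.

306 months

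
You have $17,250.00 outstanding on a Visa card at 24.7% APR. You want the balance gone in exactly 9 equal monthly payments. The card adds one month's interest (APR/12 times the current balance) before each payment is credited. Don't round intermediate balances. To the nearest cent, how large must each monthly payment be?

Monthly rate r = 24.7%/12 = 2.05833% = 0.0205833.
Level-payment amortization: P = B₀·r / (1 − (1+r)^(−n)) = 17250.00·0.0205833 / (1 − 1.02058^(−9)).
Denominator 1 − (1+r)^(−9) = 0.167539273.
P = 355.062 / 0.167539273 ≈ 2119.28.

$2,119.28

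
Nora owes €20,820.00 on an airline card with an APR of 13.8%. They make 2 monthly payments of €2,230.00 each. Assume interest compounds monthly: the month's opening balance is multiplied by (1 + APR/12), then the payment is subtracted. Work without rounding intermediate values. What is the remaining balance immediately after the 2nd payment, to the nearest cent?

Monthly rate r = 13.8%/12 = 1.15% = 0.0115.
Each month: B ← B·(1+r) − €2,230.00.
Month 1: interest €239.43; balance after payment €18,829.43.
Month 2: interest €216.54; balance after payment €16,815.97.

€16,815.97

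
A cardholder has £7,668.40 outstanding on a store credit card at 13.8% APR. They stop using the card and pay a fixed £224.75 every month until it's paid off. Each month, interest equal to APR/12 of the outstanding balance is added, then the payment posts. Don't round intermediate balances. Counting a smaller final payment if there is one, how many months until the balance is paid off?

44 payments

Monthly rate r = 13.8%/12 = 1.15% = 0.0115.
Recurrence: B ← B·(1+r) − £224.75.
Month 1: interest £88.19; balance after payment £7,531.84.
Month 2: interest £86.62; balance after payment £7,393.70.
Closed form: n = −ln(1 − rB₀/P)/ln(1+r) = −ln(0.60762)/ln(1.0115) ≈ 43.570, so the balance reaches zero during payment 44.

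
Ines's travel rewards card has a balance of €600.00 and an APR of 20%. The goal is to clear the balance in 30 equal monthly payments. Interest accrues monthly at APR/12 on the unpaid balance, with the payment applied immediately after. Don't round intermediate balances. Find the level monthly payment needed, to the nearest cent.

€25.58

Monthly rate r = 20%/12 = 1.66667% = 0.0166667.
Level-payment amortization: P = B₀·r / (1 − (1+r)^(−n)) = 600.00·0.0166667 / (1 − 1.01667^(−30)).
Denominator 1 − (1+r)^(−30) = 0.390964706.
P = 10 / 0.390964706 ≈ 25.58.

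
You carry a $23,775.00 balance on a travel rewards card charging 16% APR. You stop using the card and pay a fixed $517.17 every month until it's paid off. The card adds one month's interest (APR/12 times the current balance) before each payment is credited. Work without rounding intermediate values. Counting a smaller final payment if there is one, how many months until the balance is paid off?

72 months

Monthly rate r = 16%/12 = 1.33333% = 0.0133333.
Recurrence: B ← B·(1+r) − $517.17.
Month 1: interest $317.00; balance after payment $23,574.83.
Month 2: interest $314.33; balance after payment $23,371.99.
Closed form: n = −ln(1 − rB₀/P)/ln(1+r) = −ln(0.38705)/ln(1.01333) ≈ 71.664, so the balance reaches zero during payment 72.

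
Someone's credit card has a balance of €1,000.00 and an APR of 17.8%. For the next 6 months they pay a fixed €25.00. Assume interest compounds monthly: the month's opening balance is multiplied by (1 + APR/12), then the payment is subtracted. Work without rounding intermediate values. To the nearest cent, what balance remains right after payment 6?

€936.69

Monthly rate r = 17.8%/12 = 1.48333% = 0.0148333.
Each month: B ← B·(1+r) − €25.00.
Month 1: interest €14.83; balance after payment €989.83.
Month 2: interest €14.68; balance after payment €979.52.
Month 3: interest €14.53; balance after payment €969.05.
Month 4: interest €14.37; balance after payment €958.42.
Month 5: interest €14.22; balance after payment €947.64.
Month 6: interest €14.06; balance after payment €936.69.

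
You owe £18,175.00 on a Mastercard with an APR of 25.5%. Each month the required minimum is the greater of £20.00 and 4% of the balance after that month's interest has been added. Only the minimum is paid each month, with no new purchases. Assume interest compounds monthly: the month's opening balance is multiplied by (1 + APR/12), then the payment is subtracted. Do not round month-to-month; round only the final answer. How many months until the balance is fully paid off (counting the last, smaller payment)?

Monthly rate r = 25.5%/12 = 2.125% = 0.02125.
While 4% of the post-interest balance exceeds £20.00, each month B ← (B·(1+r))·(1 − 0.04), i.e. B shrinks by the factor (1+r)·0.96 = 0.9804.
This holds for months 1–183. Entering month 184 the balance is £485.60; 4% of the post-interest balance is now below £20.00, so the flat £20.00 minimum applies from here.
From month 184 a fixed £20.00 at rate r clears £485.60 in 35 more payments. Total: 183 + 35 = 218 months.

218 months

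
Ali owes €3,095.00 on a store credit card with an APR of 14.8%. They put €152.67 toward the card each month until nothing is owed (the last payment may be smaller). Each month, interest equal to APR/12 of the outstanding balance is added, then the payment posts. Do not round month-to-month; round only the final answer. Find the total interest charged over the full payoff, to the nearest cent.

Monthly rate r = 14.8%/12 = 1.23333% = 0.0123333.
Payoff takes n = ⌈−ln(1 − rB₀/P)/ln(1+r)⌉ = ⌈23.472⌉ = 24 payments; the last is €72.31.
Total paid = 23·€152.67 + €72.31 = €3,583.72.
Total interest = total paid − principal = €3,583.72 − €3,095.00 = €488.72.

€488.72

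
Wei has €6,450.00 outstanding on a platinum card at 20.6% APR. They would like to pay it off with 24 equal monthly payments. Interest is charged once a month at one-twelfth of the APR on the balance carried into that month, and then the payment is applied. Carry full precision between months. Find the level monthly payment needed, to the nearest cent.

Monthly rate r = 20.6%/12 = 1.71667% = 0.0171667.
Level-payment amortization: P = B₀·r / (1 − (1+r)^(−n)) = 6450.00·0.0171667 / (1 − 1.01717^(−24)).
Denominator 1 − (1+r)^(−24) = 0.335355936.
P = 110.725 / 0.335355936 ≈ 330.17.

€330.17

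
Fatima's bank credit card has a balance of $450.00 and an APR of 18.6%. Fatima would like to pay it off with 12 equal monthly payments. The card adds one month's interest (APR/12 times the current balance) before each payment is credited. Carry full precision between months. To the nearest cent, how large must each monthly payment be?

$41.38

Monthly rate r = 18.6%/12 = 1.55% = 0.0155.
Level-payment amortization: P = B₀·r / (1 − (1+r)^(−n)) = 450.00·0.0155 / (1 − 1.0155^(−12)).
Denominator 1 − (1+r)^(−12) = 0.168540945.
P = 6.975 / 0.168540945 ≈ 41.38.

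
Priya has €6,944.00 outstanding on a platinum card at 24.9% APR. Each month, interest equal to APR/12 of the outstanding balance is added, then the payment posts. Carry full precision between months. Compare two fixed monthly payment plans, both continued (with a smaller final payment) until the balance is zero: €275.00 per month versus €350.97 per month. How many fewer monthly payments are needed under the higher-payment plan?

11 fewer payments

Monthly rate r = 24.9%/12 = 2.075% = 0.02075.
At €275.00/mo: n = ⌈−ln(1 − rB₀/P)/ln(1+r)⌉ = 37 payments (last €39.04); total interest = total paid − €6,944.00 = €2,995.04.
At €350.97/mo: 26 payments (last €258.93); total interest €2,089.18.
Payments saved = 37 − 26 = 11.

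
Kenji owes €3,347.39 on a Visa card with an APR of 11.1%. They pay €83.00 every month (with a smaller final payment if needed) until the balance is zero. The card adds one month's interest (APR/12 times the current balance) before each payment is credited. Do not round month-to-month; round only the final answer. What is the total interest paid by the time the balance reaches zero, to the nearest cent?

€861.45

Monthly rate r = 11.1%/12 = 0.925% = 0.00925.
Payoff takes n = ⌈−ln(1 − rB₀/P)/ln(1+r)⌉ = ⌈50.708⌉ = 51 payments; the last is €58.84.
Total paid = 50·€83.00 + €58.84 = €4,208.84.
Total interest = total paid − principal = €4,208.84 − €3,347.39 = €861.45.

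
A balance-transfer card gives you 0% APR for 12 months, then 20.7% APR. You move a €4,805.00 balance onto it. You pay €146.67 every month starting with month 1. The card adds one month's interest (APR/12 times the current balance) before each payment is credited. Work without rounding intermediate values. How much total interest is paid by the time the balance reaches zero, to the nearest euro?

Promo months 1–12 at r₀ = 0%/12 = 0; months 13+ at r₁ = 20.7%/12 = 0.01725.
After month 12 (no interest yet): B = €4,805.00 − 12·€146.67 = €3,044.96.
Then at r₁ with €146.67/mo: n₂ = −ln(1 − r₁·B/P)/ln(1+r₁) ≈ 25.92 → 26 more payments.
Total paid = 37·€146.67 + €135.43 = €5,562.22; interest = €5,562.22 − €4,805.00 = €757.22.

€757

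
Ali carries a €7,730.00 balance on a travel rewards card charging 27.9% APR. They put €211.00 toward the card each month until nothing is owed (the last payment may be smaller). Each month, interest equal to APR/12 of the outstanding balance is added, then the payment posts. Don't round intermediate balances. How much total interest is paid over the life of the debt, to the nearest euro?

€9,795

Monthly rate r = 27.9%/12 = 2.325% = 0.02325.
Payoff takes n = ⌈−ln(1 − rB₀/P)/ln(1+r)⌉ = ⌈83.057⌉ = 84 payments; the last is €12.07.
Total paid = 83·€211.00 + €12.07 = €17,525.07.
Total interest = total paid − principal = €17,525.07 − €7,730.00 = €9,795.07.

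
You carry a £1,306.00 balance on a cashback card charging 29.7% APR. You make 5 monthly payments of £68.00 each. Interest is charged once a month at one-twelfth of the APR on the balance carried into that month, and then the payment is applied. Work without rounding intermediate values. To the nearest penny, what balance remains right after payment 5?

£1,118.57

Monthly rate r = 29.7%/12 = 2.475% = 0.02475.
Each month: B ← B·(1+r) − £68.00.
Month 1: interest £32.32; balance after payment £1,270.32.
Month 2: interest £31.44; balance after payment £1,233.76.
Month 3: interest £30.54; balance after payment £1,196.30.
Month 4: interest £29.61; balance after payment £1,157.91.
Month 5: interest £28.66; balance after payment £1,118.57.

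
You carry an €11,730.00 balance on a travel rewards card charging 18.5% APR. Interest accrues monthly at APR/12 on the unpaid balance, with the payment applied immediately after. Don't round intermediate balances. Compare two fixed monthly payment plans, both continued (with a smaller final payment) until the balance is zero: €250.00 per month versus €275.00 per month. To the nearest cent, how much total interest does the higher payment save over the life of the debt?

€1,733.32

Monthly rate r = 18.5%/12 = 1.54167% = 0.0154167.
At €250.00/mo: n = ⌈−ln(1 − rB₀/P)/ln(1+r)⌉ = 84 payments (last €248.10); total interest = total paid − €11,730.00 = €9,268.10.
At €275.00/mo: 71 payments (last €14.78); total interest €7,534.78.
Interest saved = €9,268.10 − €7,534.78 = €1,733.32.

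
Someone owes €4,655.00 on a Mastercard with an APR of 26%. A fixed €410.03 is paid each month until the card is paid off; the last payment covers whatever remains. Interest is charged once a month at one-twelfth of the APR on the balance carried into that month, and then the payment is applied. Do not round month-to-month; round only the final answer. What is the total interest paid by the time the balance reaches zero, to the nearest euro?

€746

Monthly rate r = 26%/12 = 2.16667% = 0.0216667.
Payoff takes n = ⌈−ln(1 − rB₀/P)/ln(1+r)⌉ = ⌈13.171⌉ = 14 payments; the last is €70.92.
Total paid = 13·€410.03 + €70.92 = €5,401.31.
Total interest = total paid − principal = €5,401.31 − €4,655.00 = €746.31.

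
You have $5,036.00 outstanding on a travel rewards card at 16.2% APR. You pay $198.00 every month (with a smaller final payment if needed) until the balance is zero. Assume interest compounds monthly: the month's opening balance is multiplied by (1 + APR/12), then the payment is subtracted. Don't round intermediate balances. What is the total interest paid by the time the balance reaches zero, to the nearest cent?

Monthly rate r = 16.2%/12 = 1.35% = 0.0135.
Payoff takes n = ⌈−ln(1 − rB₀/P)/ln(1+r)⌉ = ⌈31.367⌉ = 32 payments; the last is $73.02.
Total paid = 31·$198.00 + $73.02 = $6,211.02.
Total interest = total paid − principal = $6,211.02 − $5,036.00 = $1,175.02.

$1,175.02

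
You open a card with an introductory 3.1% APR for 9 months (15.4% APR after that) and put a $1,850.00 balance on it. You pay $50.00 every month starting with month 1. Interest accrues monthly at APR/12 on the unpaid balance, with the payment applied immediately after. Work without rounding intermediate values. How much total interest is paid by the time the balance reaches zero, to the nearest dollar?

Promo months 1–9 at r₀ = 3.1%/12 = 0.00258333; months 10+ at r₁ = 15.4%/12 = 0.0128333.
After month 9: iterate B ← B·(1+r₀) − $50.00 for 9 months → $1,438.78.
Then at r₁ with $50.00/mo: n₂ = −ln(1 − r₁·B/P)/ln(1+r₁) ≈ 36.14 → 37 more payments.
Total paid = 45·$50.00 + $7.27 = $2,257.27; interest = $2,257.27 − $1,850.00 = $407.27.

$407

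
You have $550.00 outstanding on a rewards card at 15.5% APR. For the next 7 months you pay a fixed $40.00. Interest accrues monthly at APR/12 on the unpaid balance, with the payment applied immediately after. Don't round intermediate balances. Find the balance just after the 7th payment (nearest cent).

Monthly rate r = 15.5%/12 = 1.29167% = 0.0129167.
Each month: B ← B·(1+r) − $40.00.
Month 1: interest $7.10; balance after payment $517.10.
Month 2: interest $6.68; balance after payment $483.78.
Month 3: interest $6.25; balance after payment $450.03.
Month 4: interest $5.81; balance after payment $415.85.
Month 5: interest $5.37; balance after payment $381.22.
Month 6: interest $4.92; balance after payment $346.14.
Month 7: interest $4.47; balance after payment $310.61.

$310.61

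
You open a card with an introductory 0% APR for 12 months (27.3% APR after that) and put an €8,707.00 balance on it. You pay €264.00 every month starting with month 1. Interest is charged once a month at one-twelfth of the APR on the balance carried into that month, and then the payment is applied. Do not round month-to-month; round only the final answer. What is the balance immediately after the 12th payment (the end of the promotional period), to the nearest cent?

€5,539.00

Promo months 1–12 at r₀ = 0%/12 = 0; months 13+ at r₁ = 27.3%/12 = 0.02275.
After month 12 (no interest yet): B = €8,707.00 − 12·€264.00 = €5,539.00.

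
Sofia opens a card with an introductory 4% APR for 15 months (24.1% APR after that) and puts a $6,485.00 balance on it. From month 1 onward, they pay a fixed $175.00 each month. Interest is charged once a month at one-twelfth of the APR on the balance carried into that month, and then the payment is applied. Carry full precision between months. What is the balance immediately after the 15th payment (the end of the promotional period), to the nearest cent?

$4,129.78

Promo months 1–15 at r₀ = 4%/12 = 0.00333333; months 16+ at r₁ = 24.1%/12 = 0.0200833.
After month 15: iterate B ← B·(1+r₀) − $175.00 for 15 months → $4,129.78.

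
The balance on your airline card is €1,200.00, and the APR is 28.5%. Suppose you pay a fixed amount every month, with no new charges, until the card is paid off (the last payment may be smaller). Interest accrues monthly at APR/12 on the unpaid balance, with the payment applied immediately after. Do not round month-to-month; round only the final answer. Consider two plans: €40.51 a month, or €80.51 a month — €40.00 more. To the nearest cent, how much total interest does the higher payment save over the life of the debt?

€599.45

Monthly rate r = 28.5%/12 = 2.375% = 0.02375.
At €40.51/mo: n = ⌈−ln(1 − rB₀/P)/ln(1+r)⌉ = 52 payments (last €32.38); total interest = total paid − €1,200.00 = €898.39.
At €80.51/mo: 19 payments (last €49.76); total interest €298.94.
Interest saved = €898.39 − €298.94 = €599.45.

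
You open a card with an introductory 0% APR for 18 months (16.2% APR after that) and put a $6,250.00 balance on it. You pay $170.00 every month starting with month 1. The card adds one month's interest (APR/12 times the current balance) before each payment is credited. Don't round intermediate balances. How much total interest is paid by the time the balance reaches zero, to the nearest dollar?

Promo months 1–18 at r₀ = 0%/12 = 0; months 19+ at r₁ = 16.2%/12 = 0.0135.
After month 18 (no interest yet): B = $6,250.00 − 18·$170.00 = $3,190.00.
Then at r₁ with $170.00/mo: n₂ = −ln(1 − r₁·B/P)/ln(1+r₁) ≈ 21.78 → 22 more payments.
Total paid = 39·$170.00 + $133.56 = $6,763.56; interest = $6,763.56 − $6,250.00 = $513.56.

$514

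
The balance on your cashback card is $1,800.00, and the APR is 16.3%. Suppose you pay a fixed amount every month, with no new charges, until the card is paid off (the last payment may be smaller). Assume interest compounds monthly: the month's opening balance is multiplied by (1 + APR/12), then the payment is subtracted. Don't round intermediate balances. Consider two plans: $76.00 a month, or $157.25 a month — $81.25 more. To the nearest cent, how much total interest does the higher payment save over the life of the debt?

$216.82

Monthly rate r = 16.3%/12 = 1.35833% = 0.0135833.
At $76.00/mo: n = ⌈−ln(1 − rB₀/P)/ln(1+r)⌉ = 29 payments (last $58.72); total interest = total paid − $1,800.00 = $386.72.
At $157.25/mo: 13 payments (last $82.90); total interest $169.90.
Interest saved = $386.72 − $169.90 = $216.82.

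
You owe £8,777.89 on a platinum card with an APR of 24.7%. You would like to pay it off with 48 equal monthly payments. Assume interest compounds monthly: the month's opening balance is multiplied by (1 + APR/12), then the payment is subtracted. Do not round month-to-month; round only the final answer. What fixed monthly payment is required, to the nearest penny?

Monthly rate r = 24.7%/12 = 2.05833% = 0.0205833.
Level-payment amortization: P = B₀·r / (1 − (1+r)^(−n)) = 8777.89·0.0205833 / (1 − 1.02058^(−48)).
Denominator 1 − (1+r)^(−48) = 0.623925961.
P = 180.678 / 0.623925961 ≈ 289.58.

£289.58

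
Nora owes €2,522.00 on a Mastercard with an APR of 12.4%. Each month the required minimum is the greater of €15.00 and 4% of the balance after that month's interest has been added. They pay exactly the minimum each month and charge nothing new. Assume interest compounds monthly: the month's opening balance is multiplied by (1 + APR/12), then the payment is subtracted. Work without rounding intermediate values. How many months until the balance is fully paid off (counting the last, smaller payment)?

Monthly rate r = 12.4%/12 = 1.03333% = 0.0103333.
While 4% of the post-interest balance exceeds €15.00, each month B ← (B·(1+r))·(1 − 0.04), i.e. B shrinks by the factor (1+r)·0.96 = 0.96992.
This holds for months 1–63. Entering month 64 the balance is €368.22; 4% of the post-interest balance is now below €15.00, so the flat €15.00 minimum applies from here.
From month 64 a fixed €15.00 at rate r clears €368.22 in 29 more payments. Total: 63 + 29 = 92 months.

92 months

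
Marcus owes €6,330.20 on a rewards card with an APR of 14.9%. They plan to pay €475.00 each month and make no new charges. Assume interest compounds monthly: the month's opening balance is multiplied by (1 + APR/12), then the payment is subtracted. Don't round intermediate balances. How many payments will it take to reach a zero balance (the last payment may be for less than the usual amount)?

Monthly rate r = 14.9%/12 = 1.24167% = 0.0124167.
Recurrence: B ← B·(1+r) − €475.00.
Month 1: interest €78.60; balance after payment €5,933.80.
Month 2: interest €73.68; balance after payment €5,532.48.
Closed form: n = −ln(1 − rB₀/P)/ln(1+r) = −ln(0.83453)/ln(1.01242) ≈ 14.659, so the balance reaches zero during payment 15.

15 payments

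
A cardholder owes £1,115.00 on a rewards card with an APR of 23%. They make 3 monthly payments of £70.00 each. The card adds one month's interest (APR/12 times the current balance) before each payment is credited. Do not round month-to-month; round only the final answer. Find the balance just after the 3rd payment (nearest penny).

Monthly rate r = 23%/12 = 1.91667% = 0.0191667.
Each month: B ← B·(1+r) − £70.00.
Month 1: interest £21.37; balance after payment £1,066.37.
Month 2: interest £20.44; balance after payment £1,016.81.
Month 3: interest £19.49; balance after payment £966.30.

£966.30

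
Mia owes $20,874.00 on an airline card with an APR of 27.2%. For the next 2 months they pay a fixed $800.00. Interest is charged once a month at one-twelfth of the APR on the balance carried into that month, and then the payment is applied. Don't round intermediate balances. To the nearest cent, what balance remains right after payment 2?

Monthly rate r = 27.2%/12 = 2.26667% = 0.0226667.
Each month: B ← B·(1+r) − $800.00.
Month 1: interest $473.14; balance after payment $20,547.14.
Month 2: interest $465.74; balance after payment $20,212.88.

$20,212.88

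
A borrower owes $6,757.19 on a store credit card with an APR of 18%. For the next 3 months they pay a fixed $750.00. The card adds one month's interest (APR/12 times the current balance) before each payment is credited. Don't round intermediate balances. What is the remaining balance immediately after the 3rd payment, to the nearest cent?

$4,781.93

Monthly rate r = 18%/12 = 1.5% = 0.015.
Each month: B ← B·(1+r) − $750.00.
Month 1: interest $101.36; balance after payment $6,108.55.
Month 2: interest $91.63; balance after payment $5,450.18.
Month 3: interest $81.75; balance after payment $4,781.93.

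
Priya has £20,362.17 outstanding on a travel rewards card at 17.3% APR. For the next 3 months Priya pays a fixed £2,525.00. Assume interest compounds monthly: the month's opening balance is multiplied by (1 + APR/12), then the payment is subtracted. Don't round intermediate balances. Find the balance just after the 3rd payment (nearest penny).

£13,570.86

Monthly rate r = 17.3%/12 = 1.44167% = 0.0144167.
Each month: B ← B·(1+r) − £2,525.00.
Month 1: interest £293.55; balance after payment £18,130.72.
Month 2: interest £261.38; balance after payment £15,867.11.
Month 3: interest £228.75; balance after payment £13,570.86.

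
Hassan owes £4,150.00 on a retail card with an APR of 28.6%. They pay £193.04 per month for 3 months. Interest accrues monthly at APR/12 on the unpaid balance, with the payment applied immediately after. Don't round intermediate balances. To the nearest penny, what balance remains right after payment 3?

Monthly rate r = 28.6%/12 = 2.38333% = 0.0238333.
Each month: B ← B·(1+r) − £193.04.
Month 1: interest £98.91; balance after payment £4,055.87.
Month 2: interest £96.66; balance after payment £3,959.49.
Month 3: interest £94.37; balance after payment £3,860.82.

£3,860.82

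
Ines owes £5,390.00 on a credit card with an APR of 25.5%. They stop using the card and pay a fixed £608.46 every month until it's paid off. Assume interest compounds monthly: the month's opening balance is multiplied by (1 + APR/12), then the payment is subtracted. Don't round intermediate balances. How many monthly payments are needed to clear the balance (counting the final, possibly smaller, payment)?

10 payments

Monthly rate r = 25.5%/12 = 2.125% = 0.02125.
Recurrence: B ← B·(1+r) − £608.46.
Month 1: interest £114.54; balance after payment £4,896.08.
Month 2: interest £104.04; balance after payment £4,391.66.
Closed form: n = −ln(1 − rB₀/P)/ln(1+r) = −ln(0.81176)/ln(1.02125) ≈ 9.918, so the balance reaches zero during payment 10.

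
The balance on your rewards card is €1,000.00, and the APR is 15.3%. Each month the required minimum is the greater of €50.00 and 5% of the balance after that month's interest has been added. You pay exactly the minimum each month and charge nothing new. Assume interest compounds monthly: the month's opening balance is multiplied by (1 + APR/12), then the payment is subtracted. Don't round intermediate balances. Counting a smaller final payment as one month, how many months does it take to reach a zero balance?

Monthly rate r = 15.3%/12 = 1.275% = 0.01275.
While 5% of the post-interest balance exceeds €50.00, each month B ← (B·(1+r))·(1 − 0.05), i.e. B shrinks by the factor (1+r)·0.95 = 0.96211.
This holds for months 1–1. Entering month 2 the balance is €962.11; 5% of the post-interest balance is now below €50.00, so the flat €50.00 minimum applies from here.
From month 2 a fixed €50.00 at rate r clears €962.11 in 23 more payments. Total: 1 + 23 = 24 months.

24 months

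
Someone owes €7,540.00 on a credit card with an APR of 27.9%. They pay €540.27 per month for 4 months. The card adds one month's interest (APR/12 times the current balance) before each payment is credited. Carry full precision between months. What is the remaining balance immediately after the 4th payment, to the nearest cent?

€6,028.43

Monthly rate r = 27.9%/12 = 2.325% = 0.02325.
Each month: B ← B·(1+r) − €540.27.
Month 1: interest €175.31; balance after payment €7,175.03.
Month 2: interest €166.82; balance after payment €6,801.58.
Month 3: interest €158.14; balance after payment €6,419.45.
Month 4: interest €149.25; balance after payment €6,028.43.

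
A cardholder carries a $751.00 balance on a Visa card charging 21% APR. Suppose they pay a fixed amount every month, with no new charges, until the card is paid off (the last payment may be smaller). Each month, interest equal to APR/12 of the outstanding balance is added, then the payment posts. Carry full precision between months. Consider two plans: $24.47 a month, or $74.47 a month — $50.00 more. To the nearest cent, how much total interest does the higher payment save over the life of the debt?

$252.85

Monthly rate r = 21%/12 = 1.75% = 0.0175.
At $24.47/mo: n = ⌈−ln(1 − rB₀/P)/ln(1+r)⌉ = 45 payments (last $9.75); total interest = total paid − $751.00 = $335.43.
At $74.47/mo: 12 payments (last $14.41); total interest $82.58.
Interest saved = $335.43 − $82.58 = $252.85.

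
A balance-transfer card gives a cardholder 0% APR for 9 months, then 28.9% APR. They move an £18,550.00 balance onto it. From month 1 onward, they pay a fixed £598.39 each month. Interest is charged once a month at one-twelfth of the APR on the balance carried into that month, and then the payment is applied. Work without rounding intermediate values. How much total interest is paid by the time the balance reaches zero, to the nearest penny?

Promo months 1–9 at r₀ = 0%/12 = 0; months 10+ at r₁ = 28.9%/12 = 0.0240833.
After month 9 (no interest yet): B = £18,550.00 − 9·£598.39 = £13,164.49.
Then at r₁ with £598.39/mo: n₂ = −ln(1 − r₁·B/P)/ln(1+r₁) ≈ 31.71 → 32 more payments.
Total paid = 40·£598.39 + £427.04 = £24,362.64; interest = £24,362.64 − £18,550.00 = £5,812.64.

£5,812.64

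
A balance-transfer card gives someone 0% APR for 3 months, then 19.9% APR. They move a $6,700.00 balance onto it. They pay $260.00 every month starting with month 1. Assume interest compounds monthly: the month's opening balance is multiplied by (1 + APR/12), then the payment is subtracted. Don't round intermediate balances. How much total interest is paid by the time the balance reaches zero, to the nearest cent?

$1,575.78

Promo months 1–3 at r₀ = 0%/12 = 0; months 4+ at r₁ = 19.9%/12 = 0.0165833.
After month 3 (no interest yet): B = $6,700.00 − 3·$260.00 = $5,920.00.
Then at r₁ with $260.00/mo: n₂ = −ln(1 − r₁·B/P)/ln(1+r₁) ≈ 28.83 → 29 more payments.
Total paid = 31·$260.00 + $215.78 = $8,275.78; interest = $8,275.78 − $6,700.00 = $1,575.78.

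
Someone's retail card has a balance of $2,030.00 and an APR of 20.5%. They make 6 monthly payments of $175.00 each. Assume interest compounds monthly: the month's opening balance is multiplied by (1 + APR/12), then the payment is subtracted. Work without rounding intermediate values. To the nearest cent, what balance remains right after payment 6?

$1,151.29

Monthly rate r = 20.5%/12 = 1.70833% = 0.0170833.
Each month: B ← B·(1+r) − $175.00.
Month 1: interest $34.68; balance after payment $1,889.68.
Month 2: interest $32.28; balance after payment $1,746.96.
Month 3: interest $29.84; balance after payment $1,601.81.
Month 4: interest $27.36; balance after payment $1,454.17.
Month 5: interest $24.84; balance after payment $1,304.01.
Month 6: interest $22.28; balance after payment $1,151.29.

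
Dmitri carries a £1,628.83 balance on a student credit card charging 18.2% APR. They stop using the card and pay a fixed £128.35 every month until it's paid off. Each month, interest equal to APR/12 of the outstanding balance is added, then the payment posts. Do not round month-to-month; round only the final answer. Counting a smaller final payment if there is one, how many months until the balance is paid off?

Monthly rate r = 18.2%/12 = 1.51667% = 0.0151667.
Recurrence: B ← B·(1+r) − £128.35.
Month 1: interest £24.70; balance after payment £1,525.18.
Month 2: interest £23.13; balance after payment £1,419.97.
Closed form: n = −ln(1 − rB₀/P)/ln(1+r) = −ln(0.80753)/ln(1.01517) ≈ 14.202, so the balance reaches zero during payment 15.

15 payments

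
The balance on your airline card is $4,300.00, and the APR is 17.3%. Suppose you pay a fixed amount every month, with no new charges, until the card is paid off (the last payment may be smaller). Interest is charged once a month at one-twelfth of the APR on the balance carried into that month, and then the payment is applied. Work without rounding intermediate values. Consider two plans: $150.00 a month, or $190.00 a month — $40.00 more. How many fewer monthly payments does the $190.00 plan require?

Monthly rate r = 17.3%/12 = 1.44167% = 0.0144167.
At $150.00/mo: n = ⌈−ln(1 − rB₀/P)/ln(1+r)⌉ = 38 payments (last $37.88); total interest = total paid − $4,300.00 = $1,287.88.
At $190.00/mo: 28 payments (last $112.60); total interest $942.60.
Payments saved = 38 − 28 = 10.

10 fewer payments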